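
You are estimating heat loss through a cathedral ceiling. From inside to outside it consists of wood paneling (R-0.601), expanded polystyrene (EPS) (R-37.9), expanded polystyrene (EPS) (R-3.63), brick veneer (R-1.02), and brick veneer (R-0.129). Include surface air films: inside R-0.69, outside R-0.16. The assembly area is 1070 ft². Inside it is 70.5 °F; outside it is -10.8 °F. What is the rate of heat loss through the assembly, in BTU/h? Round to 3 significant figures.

1970 BTU/h

R_total = 0.69 + 0.601 + 37.9 + 3.63 + 1.02 + 0.129 + 0.16 = 44.13 ft²·°F·h/BTU
Q = A·ΔT/R = 1070 × (70.5 − (-10.8)) / 44.13 = 1971 BTU/h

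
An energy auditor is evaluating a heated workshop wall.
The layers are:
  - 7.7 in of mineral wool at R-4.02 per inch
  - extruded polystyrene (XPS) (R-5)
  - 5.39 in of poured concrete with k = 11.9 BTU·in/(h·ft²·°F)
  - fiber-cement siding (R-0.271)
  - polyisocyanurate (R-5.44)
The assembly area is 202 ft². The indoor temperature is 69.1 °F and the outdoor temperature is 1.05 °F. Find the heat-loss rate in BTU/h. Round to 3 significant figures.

326 BTU/h

7.7 × 4.02 = 30.95
5.39/11.9 = 0.4529
R_total = 30.95 + 5 + 0.4529 + 0.271 + 5.44 = 42.12 ft²·°F·h/BTU
Q = A·ΔT/R = 202 × (69.1 − 1.05) / 42.12 = 326.4 BTU/h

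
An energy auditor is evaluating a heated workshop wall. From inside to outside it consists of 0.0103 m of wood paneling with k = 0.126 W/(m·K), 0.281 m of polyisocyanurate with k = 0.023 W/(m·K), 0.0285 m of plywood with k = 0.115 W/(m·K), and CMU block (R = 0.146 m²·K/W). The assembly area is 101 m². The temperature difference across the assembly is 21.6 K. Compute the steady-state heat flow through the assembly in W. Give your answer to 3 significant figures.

172 W

0.0103/0.126 = 0.08175
0.281/0.023 = 12.22
0.0285/0.115 = 0.2478
R_total = 0.08175 + 12.22 + 0.2478 + 0.146 = 12.69 m²·K/W
Q = A·ΔT/R = 101 × 21.6 / 12.69 = 171.9 W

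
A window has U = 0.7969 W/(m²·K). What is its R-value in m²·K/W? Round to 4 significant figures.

1.255 m²·K/W

R = 1/U = 1/0.7969 = 1.2549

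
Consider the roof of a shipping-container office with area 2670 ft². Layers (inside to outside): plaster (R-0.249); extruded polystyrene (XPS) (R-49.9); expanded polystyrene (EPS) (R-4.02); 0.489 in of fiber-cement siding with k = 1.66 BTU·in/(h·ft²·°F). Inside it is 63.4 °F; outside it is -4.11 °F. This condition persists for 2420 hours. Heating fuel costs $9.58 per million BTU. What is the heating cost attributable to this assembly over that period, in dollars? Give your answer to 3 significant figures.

0.489/1.66 = 0.2946
R_total = 0.249 + 49.9 + 4.02 + 0.2946 = 54.46 ft²·°F·h/BTU
Q = 2670 × (63.4 − (-4.11)) / 54.46 = 3310 BTU/h
E = 3310 × 2420 = 8009000 BTU
Cost = 8009000/10⁶ × 9.58 = $76.73

76.7 dollars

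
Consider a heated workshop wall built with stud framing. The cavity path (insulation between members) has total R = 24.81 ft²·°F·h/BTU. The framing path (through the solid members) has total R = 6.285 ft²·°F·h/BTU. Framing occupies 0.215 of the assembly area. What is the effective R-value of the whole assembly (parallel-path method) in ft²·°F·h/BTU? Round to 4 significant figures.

15.19 ft²·°F·h/BTU

U_eff = 0.785/24.81 + 0.215/6.285 = 0.03164 + 0.034208 = 0.065849
R_eff = 1/U_eff = 15.186 ft²·°F·h/BTU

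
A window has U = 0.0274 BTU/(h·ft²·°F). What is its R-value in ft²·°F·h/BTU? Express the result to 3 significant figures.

R = 1/U = 1/0.0274 = 36.5

36.5 ft²·°F·h/BTU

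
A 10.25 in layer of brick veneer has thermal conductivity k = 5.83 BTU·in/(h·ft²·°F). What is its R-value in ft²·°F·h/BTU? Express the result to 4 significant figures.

1.758 ft²·°F·h/BTU

R = L/k = 10.25/5.83 = 1.7581 ft²·°F·h/BTU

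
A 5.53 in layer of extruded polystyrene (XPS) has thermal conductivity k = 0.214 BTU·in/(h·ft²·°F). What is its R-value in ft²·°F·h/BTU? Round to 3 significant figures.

25.8 ft²·°F·h/BTU

R = L/k = 5.53/0.214 = 25.84 ft²·°F·h/BTU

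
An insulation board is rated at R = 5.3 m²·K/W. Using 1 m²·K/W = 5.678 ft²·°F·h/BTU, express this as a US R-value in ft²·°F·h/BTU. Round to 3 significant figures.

R_US = 5.3 × 5.678 = 30.09

30.1 ft²·°F·h/BTU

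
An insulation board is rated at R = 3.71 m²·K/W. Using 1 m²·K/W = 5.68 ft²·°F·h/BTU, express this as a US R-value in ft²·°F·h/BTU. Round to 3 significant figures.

21.1 ft²·°F·h/BTU

R_US = 3.71 × 5.68 = 21.07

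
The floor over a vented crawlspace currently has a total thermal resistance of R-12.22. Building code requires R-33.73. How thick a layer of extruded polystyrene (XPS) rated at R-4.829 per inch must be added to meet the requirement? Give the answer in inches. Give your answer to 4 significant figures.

4.454 in

ΔR = 33.73 − 12.22 = 21.51 ft²·°F·h/BTU
L = ΔR / (R/in) = 21.51/4.829 = 4.4543 in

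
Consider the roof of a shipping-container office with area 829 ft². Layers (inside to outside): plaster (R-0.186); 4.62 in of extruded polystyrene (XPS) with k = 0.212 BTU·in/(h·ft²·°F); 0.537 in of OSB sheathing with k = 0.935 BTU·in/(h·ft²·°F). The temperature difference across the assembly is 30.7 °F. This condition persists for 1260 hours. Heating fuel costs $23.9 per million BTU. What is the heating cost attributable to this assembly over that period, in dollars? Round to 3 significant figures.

34.0 dollars

4.62/0.212 = 21.79
0.537/0.935 = 0.5743
R_total = 0.186 + 21.79 + 0.5743 = 22.55 ft²·°F·h/BTU
Q = 829 × 30.7 / 22.55 = 1128 BTU/h
E = 1128 × 1260 = 1422000 BTU
Cost = 1422000/10⁶ × 23.9 = $33.98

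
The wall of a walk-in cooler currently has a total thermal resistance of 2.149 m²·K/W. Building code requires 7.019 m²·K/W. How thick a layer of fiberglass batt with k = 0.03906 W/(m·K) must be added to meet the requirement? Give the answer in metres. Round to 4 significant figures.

ΔR = 7.019 − 2.149 = 4.87 m²·K/W
L = ΔR × k = 4.87 × 0.03906 = 0.19022 m

0.1902 m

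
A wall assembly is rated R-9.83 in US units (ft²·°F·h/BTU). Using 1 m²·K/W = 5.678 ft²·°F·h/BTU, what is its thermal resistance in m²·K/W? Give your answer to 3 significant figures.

R_SI = 9.83/5.678 = 1.731

1.73 m²·K/W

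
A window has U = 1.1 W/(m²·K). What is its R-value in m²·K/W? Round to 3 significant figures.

R = 1/U = 1/1.1 = 0.9091

0.909 m²·K/W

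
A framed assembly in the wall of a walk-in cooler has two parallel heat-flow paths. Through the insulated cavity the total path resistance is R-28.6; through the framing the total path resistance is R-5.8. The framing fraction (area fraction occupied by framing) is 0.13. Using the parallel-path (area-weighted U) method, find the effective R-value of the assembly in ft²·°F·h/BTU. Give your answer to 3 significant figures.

18.9 ft²·°F·h/BTU

U_eff = 0.87/28.6 + 0.13/5.8 = 0.03042 + 0.02241 = 0.05283
R_eff = 1/U_eff = 18.93 ft²·°F·h/BTU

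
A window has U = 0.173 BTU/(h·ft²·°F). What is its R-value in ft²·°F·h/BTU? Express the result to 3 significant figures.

5.78 ft²·°F·h/BTU

R = 1/U = 1/0.173 = 5.78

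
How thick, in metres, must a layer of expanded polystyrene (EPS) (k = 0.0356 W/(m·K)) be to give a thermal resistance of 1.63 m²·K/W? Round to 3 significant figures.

0.0580 m

L = R·k = 1.63 × 0.0356 = 0.05803 m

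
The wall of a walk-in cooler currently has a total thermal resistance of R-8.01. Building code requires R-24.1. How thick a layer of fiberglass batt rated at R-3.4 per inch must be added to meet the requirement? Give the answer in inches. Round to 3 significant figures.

ΔR = 24.1 − 8.01 = 16.09 ft²·°F·h/BTU
L = ΔR / (R/in) = 16.09/3.4 = 4.732 in

4.73 in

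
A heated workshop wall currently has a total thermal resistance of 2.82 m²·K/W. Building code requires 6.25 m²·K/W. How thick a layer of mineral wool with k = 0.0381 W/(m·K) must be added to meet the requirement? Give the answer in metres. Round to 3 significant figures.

ΔR = 6.25 − 2.82 = 3.43 m²·K/W
L = ΔR × k = 3.43 × 0.0381 = 0.1307 m

0.131 m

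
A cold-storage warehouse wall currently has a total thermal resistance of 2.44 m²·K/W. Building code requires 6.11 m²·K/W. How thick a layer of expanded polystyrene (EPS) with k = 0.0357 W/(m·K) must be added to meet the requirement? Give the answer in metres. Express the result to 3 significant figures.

0.131 m

ΔR = 6.11 − 2.44 = 3.67 m²·K/W
L = ΔR × k = 3.67 × 0.0357 = 0.131 m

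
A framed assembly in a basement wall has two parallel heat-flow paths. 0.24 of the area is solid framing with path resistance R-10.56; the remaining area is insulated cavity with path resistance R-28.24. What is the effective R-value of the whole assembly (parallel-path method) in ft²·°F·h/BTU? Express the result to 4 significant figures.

U_eff = 0.76/28.24 + 0.24/10.56 = 0.026912 + 0.022727 = 0.049639
R_eff = 1/U_eff = 20.145 ft²·°F·h/BTU

20.15 ft²·°F·h/BTU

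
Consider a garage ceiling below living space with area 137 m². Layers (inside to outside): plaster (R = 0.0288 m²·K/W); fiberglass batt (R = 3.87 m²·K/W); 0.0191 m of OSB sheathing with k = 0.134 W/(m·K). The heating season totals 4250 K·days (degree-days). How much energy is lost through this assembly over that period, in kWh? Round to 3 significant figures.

3460 kWh

0.0191/0.134 = 0.1425
R_total = 0.0288 + 3.87 + 0.1425 = 4.041 m²·K/W
E = A × HDD × 24 / R / 1000 = 137 × 4250 × 24 / 4.041 / 1000 = 3458 kWh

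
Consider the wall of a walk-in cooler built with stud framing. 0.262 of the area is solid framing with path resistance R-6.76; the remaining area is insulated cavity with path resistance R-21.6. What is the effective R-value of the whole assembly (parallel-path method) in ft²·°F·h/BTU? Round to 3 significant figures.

13.7 ft²·°F·h/BTU

U_eff = 0.738/21.6 + 0.262/6.76 = 0.03417 + 0.03876 = 0.07292
R_eff = 1/U_eff = 13.71 ft²·°F·h/BTU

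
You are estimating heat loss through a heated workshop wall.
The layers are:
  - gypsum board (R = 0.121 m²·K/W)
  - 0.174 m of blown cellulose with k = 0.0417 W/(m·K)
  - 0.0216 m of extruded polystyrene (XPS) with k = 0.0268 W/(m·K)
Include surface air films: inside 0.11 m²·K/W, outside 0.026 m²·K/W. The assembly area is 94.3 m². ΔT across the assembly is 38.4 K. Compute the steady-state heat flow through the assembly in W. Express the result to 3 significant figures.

692 W

0.174/0.0417 = 4.173
0.0216/0.0268 = 0.806
R_total = 0.11 + 0.121 + 4.173 + 0.806 + 0.026 = 5.236 m²·K/W
Q = A·ΔT/R = 94.3 × 38.4 / 5.236 = 691.6 W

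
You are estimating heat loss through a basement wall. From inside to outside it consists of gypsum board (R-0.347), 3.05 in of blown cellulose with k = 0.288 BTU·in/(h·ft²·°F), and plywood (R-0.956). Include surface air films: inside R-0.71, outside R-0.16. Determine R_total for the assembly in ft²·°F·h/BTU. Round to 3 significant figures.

3.05/0.288 = 10.59
R_total = 0.71 + 0.347 + 10.59 + 0.956 + 0.16 = 12.76 ft²·°F·h/BTU

12.8 ft²·°F·h/BTU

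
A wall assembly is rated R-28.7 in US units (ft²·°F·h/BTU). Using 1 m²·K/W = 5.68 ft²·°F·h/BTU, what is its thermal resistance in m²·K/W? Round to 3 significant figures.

5.05 m²·K/W

R_SI = 28.7/5.68 = 5.053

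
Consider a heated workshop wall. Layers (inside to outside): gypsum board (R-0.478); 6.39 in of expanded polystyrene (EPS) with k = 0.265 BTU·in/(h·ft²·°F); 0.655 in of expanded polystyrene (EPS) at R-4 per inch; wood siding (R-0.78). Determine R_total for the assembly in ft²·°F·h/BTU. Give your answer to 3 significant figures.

28.0 ft²·°F·h/BTU

6.39/0.265 = 24.11
0.655 × 4 = 2.62
R_total = 0.478 + 24.11 + 2.62 + 0.78 = 27.99 ft²·°F·h/BTU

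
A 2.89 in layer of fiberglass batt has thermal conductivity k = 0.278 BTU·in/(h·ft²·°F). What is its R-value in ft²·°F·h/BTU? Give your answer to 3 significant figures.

R = L/k = 2.89/0.278 = 10.4 ft²·°F·h/BTU

10.4 ft²·°F·h/BTU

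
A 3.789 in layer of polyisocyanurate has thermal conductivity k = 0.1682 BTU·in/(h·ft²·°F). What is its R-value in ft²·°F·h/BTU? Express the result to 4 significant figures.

22.53 ft²·°F·h/BTU

R = L/k = 3.789/0.1682 = 22.527 ft²·°F·h/BTU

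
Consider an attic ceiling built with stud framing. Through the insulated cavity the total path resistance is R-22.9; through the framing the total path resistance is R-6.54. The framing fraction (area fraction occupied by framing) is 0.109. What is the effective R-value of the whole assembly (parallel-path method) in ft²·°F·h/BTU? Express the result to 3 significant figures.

U_eff = 0.891/22.9 + 0.109/6.54 = 0.03891 + 0.01667 = 0.05557
R_eff = 1/U_eff = 17.99 ft²·°F·h/BTU

18.0 ft²·°F·h/BTU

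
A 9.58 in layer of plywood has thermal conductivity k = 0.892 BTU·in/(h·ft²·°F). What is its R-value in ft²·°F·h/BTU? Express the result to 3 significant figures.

10.7 ft²·°F·h/BTU

R = L/k = 9.58/0.892 = 10.74 ft²·°F·h/BTU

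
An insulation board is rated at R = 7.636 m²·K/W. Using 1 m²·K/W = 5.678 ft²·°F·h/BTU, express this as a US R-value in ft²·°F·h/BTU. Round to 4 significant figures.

43.36 ft²·°F·h/BTU

R_US = 7.636 × 5.678 = 43.357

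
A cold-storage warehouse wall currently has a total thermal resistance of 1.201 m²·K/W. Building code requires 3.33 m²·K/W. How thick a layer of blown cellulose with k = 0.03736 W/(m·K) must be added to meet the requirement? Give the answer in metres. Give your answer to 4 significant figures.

0.07954 m

ΔR = 3.33 − 1.201 = 2.129 m²·K/W
L = ΔR × k = 2.129 × 0.03736 = 0.079539 m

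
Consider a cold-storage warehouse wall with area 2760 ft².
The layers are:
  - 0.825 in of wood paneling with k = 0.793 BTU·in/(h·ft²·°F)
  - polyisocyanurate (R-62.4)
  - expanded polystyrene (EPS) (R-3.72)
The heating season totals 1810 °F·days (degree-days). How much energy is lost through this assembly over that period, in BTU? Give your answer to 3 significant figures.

1790000 BTU

0.825/0.793 = 1.04
R_total = 1.04 + 62.4 + 3.72 = 67.16 ft²·°F·h/BTU
E = A × HDD × 24 / R = 2760 × 1810 × 24 / 67.16 = 1785000 BTU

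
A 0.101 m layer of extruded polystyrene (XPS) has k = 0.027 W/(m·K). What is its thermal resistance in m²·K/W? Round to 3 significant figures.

3.74 m²·K/W

R = L/k = 0.101/0.027 = 3.741 m²·K/W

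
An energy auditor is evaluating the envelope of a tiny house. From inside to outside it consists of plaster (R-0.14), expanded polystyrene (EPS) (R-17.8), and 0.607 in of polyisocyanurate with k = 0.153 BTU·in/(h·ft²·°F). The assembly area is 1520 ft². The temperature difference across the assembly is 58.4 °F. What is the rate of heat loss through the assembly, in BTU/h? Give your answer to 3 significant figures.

4050 BTU/h

0.607/0.153 = 3.967
R_total = 0.14 + 17.8 + 3.967 = 21.91 ft²·°F·h/BTU
Q = A·ΔT/R = 1520 × 58.4 / 21.91 = 4052 BTU/h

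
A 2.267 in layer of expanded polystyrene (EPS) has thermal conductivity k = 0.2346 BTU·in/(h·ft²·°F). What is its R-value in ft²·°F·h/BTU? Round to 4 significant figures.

9.663 ft²·°F·h/BTU

R = L/k = 2.267/0.2346 = 9.6633 ft²·°F·h/BTU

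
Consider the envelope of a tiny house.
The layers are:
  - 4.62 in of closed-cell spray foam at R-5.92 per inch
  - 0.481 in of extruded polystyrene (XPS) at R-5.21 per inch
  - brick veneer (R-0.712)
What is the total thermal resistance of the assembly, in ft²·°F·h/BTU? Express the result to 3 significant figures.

4.62 × 5.92 = 27.35
0.481 × 5.21 = 2.506
R_total = 27.35 + 2.506 + 0.712 = 30.57 ft²·°F·h/BTU

30.6 ft²·°F·h/BTU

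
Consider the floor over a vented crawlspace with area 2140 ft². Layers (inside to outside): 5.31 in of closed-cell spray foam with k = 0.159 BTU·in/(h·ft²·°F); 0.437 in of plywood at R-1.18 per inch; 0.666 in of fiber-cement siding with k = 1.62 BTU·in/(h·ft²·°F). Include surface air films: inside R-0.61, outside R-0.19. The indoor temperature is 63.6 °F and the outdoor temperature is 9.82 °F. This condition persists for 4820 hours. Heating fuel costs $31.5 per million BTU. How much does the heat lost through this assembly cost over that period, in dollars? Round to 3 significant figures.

498 dollars

5.31/0.159 = 33.4
0.437 × 1.18 = 0.5157
0.666/1.62 = 0.4111
R_total = 0.61 + 33.4 + 0.5157 + 0.4111 + 0.19 = 35.12 ft²·°F·h/BTU
Q = 2140 × (63.6 − 9.82) / 35.12 = 3277 BTU/h
E = 3277 × 4820 = 15790000 BTU
Cost = 15790000/10⁶ × 31.5 = $497.5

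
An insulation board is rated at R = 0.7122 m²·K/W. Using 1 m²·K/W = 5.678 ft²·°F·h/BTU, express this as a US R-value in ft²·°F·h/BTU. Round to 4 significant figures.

4.044 ft²·°F·h/BTU

R_US = 0.7122 × 5.678 = 4.0439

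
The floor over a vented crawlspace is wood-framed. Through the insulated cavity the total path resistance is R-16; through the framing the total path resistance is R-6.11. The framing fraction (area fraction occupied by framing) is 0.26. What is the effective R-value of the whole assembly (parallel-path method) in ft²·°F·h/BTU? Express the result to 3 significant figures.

11.3 ft²·°F·h/BTU

U_eff = 0.74/16 + 0.26/6.11 = 0.04625 + 0.04255 = 0.0888
R_eff = 1/U_eff = 11.26 ft²·°F·h/BTU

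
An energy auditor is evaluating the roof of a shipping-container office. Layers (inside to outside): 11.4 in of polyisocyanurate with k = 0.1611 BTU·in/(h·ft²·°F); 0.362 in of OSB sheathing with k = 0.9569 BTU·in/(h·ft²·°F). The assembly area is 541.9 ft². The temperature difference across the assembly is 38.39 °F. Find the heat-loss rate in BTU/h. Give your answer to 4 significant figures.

11.4/0.1611 = 70.764
0.362/0.9569 = 0.3783
R_total = 70.764 + 0.3783 = 71.142 ft²·°F·h/BTU
Q = A·ΔT/R = 541.9 × 38.39 / 71.142 = 292.42 BTU/h

292.4 BTU/h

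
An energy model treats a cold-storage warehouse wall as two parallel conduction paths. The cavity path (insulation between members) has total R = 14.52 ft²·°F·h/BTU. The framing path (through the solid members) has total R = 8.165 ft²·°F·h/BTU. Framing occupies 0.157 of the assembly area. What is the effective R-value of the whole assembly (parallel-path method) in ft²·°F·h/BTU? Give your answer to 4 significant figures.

12.94 ft²·°F·h/BTU

U_eff = 0.843/14.52 + 0.157/8.165 = 0.058058 + 0.019228 = 0.077286
R_eff = 1/U_eff = 12.939 ft²·°F·h/BTU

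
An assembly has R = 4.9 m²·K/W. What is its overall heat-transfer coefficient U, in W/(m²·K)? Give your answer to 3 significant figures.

U = 1/R = 1/4.9 = 0.2041

0.204 W/(m²·K)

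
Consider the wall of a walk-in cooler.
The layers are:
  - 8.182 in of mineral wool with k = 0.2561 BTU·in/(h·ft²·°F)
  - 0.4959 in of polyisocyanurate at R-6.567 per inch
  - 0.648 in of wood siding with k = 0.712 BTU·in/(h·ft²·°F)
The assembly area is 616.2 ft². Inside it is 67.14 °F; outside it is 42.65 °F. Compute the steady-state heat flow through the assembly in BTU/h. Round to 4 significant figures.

417.9 BTU/h

8.182/0.2561 = 31.948
0.4959 × 6.567 = 3.2566
0.648/0.712 = 0.91011
R_total = 31.948 + 3.2566 + 0.91011 = 36.115 ft²·°F·h/BTU
Q = A·ΔT/R = 616.2 × (67.14 − 42.65) / 36.115 = 417.85 BTU/h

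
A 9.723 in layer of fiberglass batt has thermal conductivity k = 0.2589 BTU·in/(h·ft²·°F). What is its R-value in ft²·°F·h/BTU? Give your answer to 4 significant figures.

37.56 ft²·°F·h/BTU

R = L/k = 9.723/0.2589 = 37.555 ft²·°F·h/BTU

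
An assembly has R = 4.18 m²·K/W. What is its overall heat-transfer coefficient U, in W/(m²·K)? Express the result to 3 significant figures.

0.239 W/(m²·K)

U = 1/R = 1/4.18 = 0.2392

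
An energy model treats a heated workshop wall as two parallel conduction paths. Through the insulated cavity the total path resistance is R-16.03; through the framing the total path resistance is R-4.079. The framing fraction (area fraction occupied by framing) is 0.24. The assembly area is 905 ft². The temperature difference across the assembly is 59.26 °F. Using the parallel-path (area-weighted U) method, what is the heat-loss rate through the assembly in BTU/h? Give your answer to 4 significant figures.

U_eff = 0.76/16.03 + 0.24/4.079 = 0.047411 + 0.058838 = 0.10625
R_eff = 1/U_eff = 9.4118 ft²·°F·h/BTU
Q = 905 × 59.26 / 9.4118 = 5698.2 BTU/h

5698 BTU/h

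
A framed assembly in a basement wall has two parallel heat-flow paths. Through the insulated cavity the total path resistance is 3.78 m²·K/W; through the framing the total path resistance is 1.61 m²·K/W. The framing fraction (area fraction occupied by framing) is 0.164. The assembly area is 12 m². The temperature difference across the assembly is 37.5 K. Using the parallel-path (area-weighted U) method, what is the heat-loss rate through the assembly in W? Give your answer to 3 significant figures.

145 W

U_eff = 0.836/3.78 + 0.164/1.61 = 0.2212 + 0.1019 = 0.323
R_eff = 1/U_eff = 3.096 m²·K/W
Q = 12 × 37.5 / 3.096 = 145.4 W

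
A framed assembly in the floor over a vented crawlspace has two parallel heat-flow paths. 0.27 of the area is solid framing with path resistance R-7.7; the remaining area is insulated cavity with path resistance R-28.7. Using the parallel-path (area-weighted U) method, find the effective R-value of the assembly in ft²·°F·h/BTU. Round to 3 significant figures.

16.5 ft²·°F·h/BTU

U_eff = 0.73/28.7 + 0.27/7.7 = 0.02544 + 0.03506 = 0.0605
R_eff = 1/U_eff = 16.53 ft²·°F·h/BTU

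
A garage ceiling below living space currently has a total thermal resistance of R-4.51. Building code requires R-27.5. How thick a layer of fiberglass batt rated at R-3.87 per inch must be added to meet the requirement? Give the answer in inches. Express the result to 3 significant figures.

5.94 in

ΔR = 27.5 − 4.51 = 22.99 ft²·°F·h/BTU
L = ΔR / (R/in) = 22.99/3.87 = 5.941 in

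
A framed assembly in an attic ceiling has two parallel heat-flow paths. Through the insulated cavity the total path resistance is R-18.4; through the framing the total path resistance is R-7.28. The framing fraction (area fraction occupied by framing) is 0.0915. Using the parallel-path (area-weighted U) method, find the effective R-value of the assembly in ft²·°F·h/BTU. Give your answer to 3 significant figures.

U_eff = 0.9085/18.4 + 0.0915/7.28 = 0.04938 + 0.01257 = 0.06194
R_eff = 1/U_eff = 16.14 ft²·°F·h/BTU

16.1 ft²·°F·h/BTU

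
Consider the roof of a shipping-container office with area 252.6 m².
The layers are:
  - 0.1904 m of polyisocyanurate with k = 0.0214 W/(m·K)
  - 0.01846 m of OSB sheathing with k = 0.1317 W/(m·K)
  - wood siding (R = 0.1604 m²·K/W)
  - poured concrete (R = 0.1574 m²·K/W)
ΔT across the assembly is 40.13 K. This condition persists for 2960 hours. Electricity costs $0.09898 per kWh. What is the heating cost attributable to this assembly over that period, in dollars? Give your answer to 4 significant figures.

317.5 dollars

0.1904/0.0214 = 8.8972
0.01846/0.1317 = 0.14017
R_total = 8.8972 + 0.14017 + 0.1604 + 0.1574 = 9.3552 m²·K/W
Q = 252.6 × 40.13 / 9.3552 = 1083.6 W
E = 1083.6 W × 2960 h / 1000 = 3207.3 kWh
Cost = 3207.3 × 0.09898 = $317.46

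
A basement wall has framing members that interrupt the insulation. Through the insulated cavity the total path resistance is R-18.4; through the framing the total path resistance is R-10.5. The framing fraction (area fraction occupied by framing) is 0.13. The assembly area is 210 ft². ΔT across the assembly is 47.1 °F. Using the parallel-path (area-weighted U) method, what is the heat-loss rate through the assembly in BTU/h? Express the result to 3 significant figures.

U_eff = 0.87/18.4 + 0.13/10.5 = 0.04728 + 0.01238 = 0.05966
R_eff = 1/U_eff = 16.76 ft²·°F·h/BTU
Q = 210 × 47.1 / 16.76 = 590.1 BTU/h

590 BTU/h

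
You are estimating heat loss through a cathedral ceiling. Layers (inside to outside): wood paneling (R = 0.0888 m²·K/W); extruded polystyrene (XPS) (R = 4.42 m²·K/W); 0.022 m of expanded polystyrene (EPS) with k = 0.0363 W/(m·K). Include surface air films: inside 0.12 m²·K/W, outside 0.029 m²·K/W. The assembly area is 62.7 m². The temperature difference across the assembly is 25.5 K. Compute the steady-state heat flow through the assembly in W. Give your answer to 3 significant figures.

304 W

0.022/0.0363 = 0.6061
R_total = 0.12 + 0.0888 + 4.42 + 0.6061 + 0.029 = 5.264 m²·K/W
Q = A·ΔT/R = 62.7 × 25.5 / 5.264 = 303.7 W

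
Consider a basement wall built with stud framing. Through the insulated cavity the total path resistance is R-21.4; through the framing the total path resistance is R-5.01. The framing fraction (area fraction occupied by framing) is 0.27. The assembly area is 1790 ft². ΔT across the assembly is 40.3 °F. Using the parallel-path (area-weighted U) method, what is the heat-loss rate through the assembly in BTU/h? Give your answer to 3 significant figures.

U_eff = 0.73/21.4 + 0.27/5.01 = 0.03411 + 0.05389 = 0.088
R_eff = 1/U_eff = 11.36 ft²·°F·h/BTU
Q = 1790 × 40.3 / 11.36 = 6348 BTU/h

6350 BTU/h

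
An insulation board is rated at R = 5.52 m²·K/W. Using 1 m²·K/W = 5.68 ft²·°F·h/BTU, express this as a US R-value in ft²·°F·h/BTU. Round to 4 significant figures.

31.35 ft²·°F·h/BTU

R_US = 5.52 × 5.68 = 31.354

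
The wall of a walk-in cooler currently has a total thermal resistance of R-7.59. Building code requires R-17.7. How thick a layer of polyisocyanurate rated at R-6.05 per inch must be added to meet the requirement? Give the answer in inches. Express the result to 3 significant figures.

1.67 in

ΔR = 17.7 − 7.59 = 10.11 ft²·°F·h/BTU
L = ΔR / (R/in) = 10.11/6.05 = 1.671 in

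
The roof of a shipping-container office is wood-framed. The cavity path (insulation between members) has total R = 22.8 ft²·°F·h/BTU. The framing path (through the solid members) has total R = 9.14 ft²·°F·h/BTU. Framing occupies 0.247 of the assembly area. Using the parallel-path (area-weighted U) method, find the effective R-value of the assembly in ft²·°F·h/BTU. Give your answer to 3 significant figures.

U_eff = 0.753/22.8 + 0.247/9.14 = 0.03303 + 0.02702 = 0.06005
R_eff = 1/U_eff = 16.65 ft²·°F·h/BTU

16.7 ft²·°F·h/BTU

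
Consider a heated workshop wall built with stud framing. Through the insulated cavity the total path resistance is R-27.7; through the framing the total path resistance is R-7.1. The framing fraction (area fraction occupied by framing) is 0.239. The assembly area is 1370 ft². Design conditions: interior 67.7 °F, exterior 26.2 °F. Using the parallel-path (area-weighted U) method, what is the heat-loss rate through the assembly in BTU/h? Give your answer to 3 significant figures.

U_eff = 0.761/27.7 + 0.239/7.1 = 0.02747 + 0.03366 = 0.06113
R_eff = 1/U_eff = 16.36 ft²·°F·h/BTU
Q = 1370 × (67.7 − 26.2) / 16.36 = 3476 BTU/h

3480 BTU/h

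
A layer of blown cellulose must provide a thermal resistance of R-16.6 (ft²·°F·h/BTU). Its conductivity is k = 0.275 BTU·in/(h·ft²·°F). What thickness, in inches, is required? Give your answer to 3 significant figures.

4.57 in

L = R × k = 16.6 × 0.275 = 4.565 in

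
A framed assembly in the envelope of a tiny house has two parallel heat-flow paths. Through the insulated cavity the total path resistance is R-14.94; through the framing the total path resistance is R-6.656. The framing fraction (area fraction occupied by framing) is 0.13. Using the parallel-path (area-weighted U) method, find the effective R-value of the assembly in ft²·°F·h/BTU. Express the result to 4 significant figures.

U_eff = 0.87/14.94 + 0.13/6.656 = 0.058233 + 0.019531 = 0.077764
R_eff = 1/U_eff = 12.859 ft²·°F·h/BTU

12.86 ft²·°F·h/BTU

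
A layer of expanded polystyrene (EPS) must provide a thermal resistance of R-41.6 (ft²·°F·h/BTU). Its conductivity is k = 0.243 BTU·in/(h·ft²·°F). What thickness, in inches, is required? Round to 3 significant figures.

10.1 in

L = R × k = 41.6 × 0.243 = 10.11 in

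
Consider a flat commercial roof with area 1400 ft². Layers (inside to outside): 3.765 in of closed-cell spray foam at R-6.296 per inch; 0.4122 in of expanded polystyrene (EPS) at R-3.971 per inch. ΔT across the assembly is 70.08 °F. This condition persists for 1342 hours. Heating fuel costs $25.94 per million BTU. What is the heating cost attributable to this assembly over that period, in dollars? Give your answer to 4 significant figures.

134.8 dollars

3.765 × 6.296 = 23.704
0.4122 × 3.971 = 1.6368
R_total = 23.704 + 1.6368 = 25.341 ft²·°F·h/BTU
Q = 1400 × 70.08 / 25.341 = 3871.6 BTU/h
E = 3871.6 × 1342 = 5195700 BTU
Cost = 5195700/10⁶ × 25.94 = $134.78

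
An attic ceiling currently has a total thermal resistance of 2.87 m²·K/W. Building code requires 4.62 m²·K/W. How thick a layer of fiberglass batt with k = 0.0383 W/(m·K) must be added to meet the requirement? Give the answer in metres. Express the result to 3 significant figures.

0.0670 m

ΔR = 4.62 − 2.87 = 1.75 m²·K/W
L = ΔR × k = 1.75 × 0.0383 = 0.06703 m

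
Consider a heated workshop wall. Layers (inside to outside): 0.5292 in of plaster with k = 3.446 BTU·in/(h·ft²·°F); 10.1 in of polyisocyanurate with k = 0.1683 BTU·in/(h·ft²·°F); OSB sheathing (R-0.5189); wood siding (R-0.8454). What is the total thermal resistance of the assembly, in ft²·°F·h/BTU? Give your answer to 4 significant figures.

61.53 ft²·°F·h/BTU

0.5292/3.446 = 0.15357
10.1/0.1683 = 60.012
R_total = 0.15357 + 60.012 + 0.5189 + 0.8454 = 61.53 ft²·°F·h/BTU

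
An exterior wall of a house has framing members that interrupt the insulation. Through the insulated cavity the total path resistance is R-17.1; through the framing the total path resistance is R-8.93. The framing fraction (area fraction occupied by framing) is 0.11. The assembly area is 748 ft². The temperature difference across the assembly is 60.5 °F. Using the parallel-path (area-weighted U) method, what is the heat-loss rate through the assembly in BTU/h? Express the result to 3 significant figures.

U_eff = 0.89/17.1 + 0.11/8.93 = 0.05205 + 0.01232 = 0.06436
R_eff = 1/U_eff = 15.54 ft²·°F·h/BTU
Q = 748 × 60.5 / 15.54 = 2913 BTU/h

2910 BTU/h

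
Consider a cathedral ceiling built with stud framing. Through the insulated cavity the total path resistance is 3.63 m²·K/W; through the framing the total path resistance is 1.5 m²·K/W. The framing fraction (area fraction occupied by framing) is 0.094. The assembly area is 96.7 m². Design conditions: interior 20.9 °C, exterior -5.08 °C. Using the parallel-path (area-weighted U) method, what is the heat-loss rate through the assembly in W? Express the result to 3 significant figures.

784 W

U_eff = 0.906/3.63 + 0.094/1.5 = 0.2496 + 0.06267 = 0.3123
R_eff = 1/U_eff = 3.203 m²·K/W
Q = 96.7 × (20.9 − (-5.08)) / 3.203 = 784.5 W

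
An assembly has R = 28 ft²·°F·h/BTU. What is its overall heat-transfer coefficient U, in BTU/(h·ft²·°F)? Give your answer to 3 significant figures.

U = 1/R = 1/28 = 0.03571

0.0357 BTU/(h·ft²·°F)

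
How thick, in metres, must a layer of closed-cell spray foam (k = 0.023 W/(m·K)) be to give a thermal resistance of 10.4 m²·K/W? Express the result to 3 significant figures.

L = R·k = 10.4 × 0.023 = 0.2392 m

0.239 m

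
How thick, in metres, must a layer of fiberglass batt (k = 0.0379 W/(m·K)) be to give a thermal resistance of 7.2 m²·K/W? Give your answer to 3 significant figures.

L = R·k = 7.2 × 0.0379 = 0.2729 m

0.273 m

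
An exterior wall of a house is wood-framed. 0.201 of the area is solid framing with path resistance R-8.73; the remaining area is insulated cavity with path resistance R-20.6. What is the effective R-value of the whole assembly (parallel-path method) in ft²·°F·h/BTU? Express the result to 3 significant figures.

16.2 ft²·°F·h/BTU

U_eff = 0.799/20.6 + 0.201/8.73 = 0.03879 + 0.02302 = 0.06181
R_eff = 1/U_eff = 16.18 ft²·°F·h/BTU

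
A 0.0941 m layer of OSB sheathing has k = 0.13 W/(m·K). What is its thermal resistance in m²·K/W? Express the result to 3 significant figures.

R = L/k = 0.0941/0.13 = 0.7238 m²·K/W

0.724 m²·K/W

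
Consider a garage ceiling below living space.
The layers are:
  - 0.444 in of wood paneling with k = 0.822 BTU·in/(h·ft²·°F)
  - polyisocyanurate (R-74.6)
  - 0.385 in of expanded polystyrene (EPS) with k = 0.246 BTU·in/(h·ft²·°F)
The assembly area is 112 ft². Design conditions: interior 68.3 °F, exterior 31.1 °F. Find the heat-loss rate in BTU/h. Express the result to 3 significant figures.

54.3 BTU/h

0.444/0.822 = 0.5401
0.385/0.246 = 1.565
R_total = 0.5401 + 74.6 + 1.565 = 76.71 ft²·°F·h/BTU
Q = A·ΔT/R = 112 × (68.3 − 31.1) / 76.71 = 54.32 BTU/h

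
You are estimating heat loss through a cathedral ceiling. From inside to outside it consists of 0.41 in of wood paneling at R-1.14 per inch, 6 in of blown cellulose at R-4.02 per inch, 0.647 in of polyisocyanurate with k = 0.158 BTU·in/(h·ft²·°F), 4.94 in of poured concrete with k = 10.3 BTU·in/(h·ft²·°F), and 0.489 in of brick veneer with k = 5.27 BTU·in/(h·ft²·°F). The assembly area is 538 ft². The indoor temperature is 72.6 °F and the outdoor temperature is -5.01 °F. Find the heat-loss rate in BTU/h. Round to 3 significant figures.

0.41 × 1.14 = 0.4674
6 × 4.02 = 24.12
0.647/0.158 = 4.095
4.94/10.3 = 0.4796
0.489/5.27 = 0.09279
R_total = 0.4674 + 24.12 + 4.095 + 0.4796 + 0.09279 = 29.25 ft²·°F·h/BTU
Q = A·ΔT/R = 538 × (72.6 − (-5.01)) / 29.25 = 1427 BTU/h

1430 BTU/h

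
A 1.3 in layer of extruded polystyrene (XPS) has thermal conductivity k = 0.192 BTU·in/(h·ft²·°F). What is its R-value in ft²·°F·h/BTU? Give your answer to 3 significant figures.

6.77 ft²·°F·h/BTU

R = L/k = 1.3/0.192 = 6.771 ft²·°F·h/BTU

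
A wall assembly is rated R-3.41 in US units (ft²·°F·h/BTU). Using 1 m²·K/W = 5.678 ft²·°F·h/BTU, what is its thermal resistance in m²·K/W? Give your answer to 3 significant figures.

R_SI = 3.41/5.678 = 0.6006

0.601 m²·K/W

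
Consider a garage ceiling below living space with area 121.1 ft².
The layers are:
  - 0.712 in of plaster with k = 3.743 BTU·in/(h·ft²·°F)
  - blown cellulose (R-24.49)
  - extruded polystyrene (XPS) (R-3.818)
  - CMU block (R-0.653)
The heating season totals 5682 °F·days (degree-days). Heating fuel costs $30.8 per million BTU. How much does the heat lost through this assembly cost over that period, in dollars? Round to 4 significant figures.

0.712/3.743 = 0.19022
R_total = 0.19022 + 24.49 + 3.818 + 0.653 = 29.151 ft²·°F·h/BTU
E = A × HDD × 24 / R = 121.1 × 5682 × 24 / 29.151 = 566500 BTU
Cost = 566500/10⁶ × 30.8 = $17.448

17.45 dollars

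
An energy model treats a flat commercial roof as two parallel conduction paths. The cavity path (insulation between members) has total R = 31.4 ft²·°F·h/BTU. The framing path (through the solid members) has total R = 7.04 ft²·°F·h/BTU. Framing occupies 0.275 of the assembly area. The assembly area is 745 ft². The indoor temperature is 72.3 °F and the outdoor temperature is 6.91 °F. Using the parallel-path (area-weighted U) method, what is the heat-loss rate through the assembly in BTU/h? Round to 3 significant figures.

U_eff = 0.725/31.4 + 0.275/7.04 = 0.02309 + 0.03906 = 0.06215
R_eff = 1/U_eff = 16.09 ft²·°F·h/BTU
Q = 745 × (72.3 − 6.91) / 16.09 = 3028 BTU/h

3030 BTU/h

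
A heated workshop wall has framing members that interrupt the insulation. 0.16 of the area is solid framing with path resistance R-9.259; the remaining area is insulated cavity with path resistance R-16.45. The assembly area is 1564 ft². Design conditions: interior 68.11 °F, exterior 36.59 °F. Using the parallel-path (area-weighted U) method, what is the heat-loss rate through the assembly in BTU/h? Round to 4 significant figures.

U_eff = 0.84/16.45 + 0.16/9.259 = 0.051064 + 0.01728 = 0.068344
R_eff = 1/U_eff = 14.632 ft²·°F·h/BTU
Q = 1564 × (68.11 − 36.59) / 14.632 = 3369.2 BTU/h

3369 BTU/h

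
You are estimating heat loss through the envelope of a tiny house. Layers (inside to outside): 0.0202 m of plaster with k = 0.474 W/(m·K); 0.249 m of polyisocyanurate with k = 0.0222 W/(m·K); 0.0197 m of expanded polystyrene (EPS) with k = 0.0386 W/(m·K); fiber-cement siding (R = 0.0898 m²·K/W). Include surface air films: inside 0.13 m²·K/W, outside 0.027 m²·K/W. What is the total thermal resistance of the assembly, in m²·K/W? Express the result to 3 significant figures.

0.0202/0.474 = 0.04262
0.249/0.0222 = 11.22
0.0197/0.0386 = 0.5104
R_total = 0.13 + 0.04262 + 11.22 + 0.5104 + 0.0898 + 0.027 = 12.02 m²·K/W

12.0 m²·K/W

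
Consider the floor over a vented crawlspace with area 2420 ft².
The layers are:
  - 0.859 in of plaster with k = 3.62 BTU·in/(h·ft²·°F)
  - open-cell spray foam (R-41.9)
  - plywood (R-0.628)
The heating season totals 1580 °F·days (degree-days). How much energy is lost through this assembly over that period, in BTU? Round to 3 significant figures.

0.859/3.62 = 0.2373
R_total = 0.2373 + 41.9 + 0.628 = 42.77 ft²·°F·h/BTU
E = A × HDD × 24 / R = 2420 × 1580 × 24 / 42.77 = 2146000 BTU

2150000 BTU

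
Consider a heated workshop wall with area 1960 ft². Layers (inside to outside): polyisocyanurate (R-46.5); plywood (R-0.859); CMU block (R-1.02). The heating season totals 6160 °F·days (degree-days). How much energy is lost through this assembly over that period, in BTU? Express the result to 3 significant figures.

5990000 BTU

R_total = 46.5 + 0.859 + 1.02 = 48.38 ft²·°F·h/BTU
E = A × HDD × 24 / R = 1960 × 6160 × 24 / 48.38 = 5990000 BTU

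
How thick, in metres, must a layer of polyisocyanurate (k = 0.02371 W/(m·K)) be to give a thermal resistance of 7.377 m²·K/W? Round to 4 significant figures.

L = R·k = 7.377 × 0.02371 = 0.17491 m

0.1749 m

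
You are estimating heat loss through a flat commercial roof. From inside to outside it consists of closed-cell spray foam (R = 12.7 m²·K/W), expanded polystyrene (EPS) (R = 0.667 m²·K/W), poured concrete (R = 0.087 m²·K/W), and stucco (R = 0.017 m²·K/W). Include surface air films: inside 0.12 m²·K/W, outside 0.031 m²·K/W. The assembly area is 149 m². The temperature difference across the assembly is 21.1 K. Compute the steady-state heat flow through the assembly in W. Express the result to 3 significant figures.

R_total = 0.12 + 12.7 + 0.667 + 0.087 + 0.017 + 0.031 = 13.62 m²·K/W
Q = A·ΔT/R = 149 × 21.1 / 13.62 = 230.8 W

231 W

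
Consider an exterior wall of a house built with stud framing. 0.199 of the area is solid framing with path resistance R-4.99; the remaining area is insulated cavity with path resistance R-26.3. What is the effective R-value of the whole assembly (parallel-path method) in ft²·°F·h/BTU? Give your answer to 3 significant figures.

U_eff = 0.801/26.3 + 0.199/4.99 = 0.03046 + 0.03988 = 0.07034
R_eff = 1/U_eff = 14.22 ft²·°F·h/BTU

14.2 ft²·°F·h/BTU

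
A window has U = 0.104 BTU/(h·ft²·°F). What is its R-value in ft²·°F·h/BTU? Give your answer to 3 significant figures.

9.62 ft²·°F·h/BTU

R = 1/U = 1/0.104 = 9.615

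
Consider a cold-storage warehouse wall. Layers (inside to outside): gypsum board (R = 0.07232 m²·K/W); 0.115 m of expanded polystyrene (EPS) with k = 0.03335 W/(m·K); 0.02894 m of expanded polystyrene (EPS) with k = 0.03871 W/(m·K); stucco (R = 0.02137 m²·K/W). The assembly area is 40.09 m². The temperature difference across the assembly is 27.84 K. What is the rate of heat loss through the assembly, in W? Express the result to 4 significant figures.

260.2 W

0.115/0.03335 = 3.4483
0.02894/0.03871 = 0.74761
R_total = 0.07232 + 3.4483 + 0.74761 + 0.02137 = 4.2896 m²·K/W
Q = A·ΔT/R = 40.09 × 27.84 / 4.2896 = 260.19 W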